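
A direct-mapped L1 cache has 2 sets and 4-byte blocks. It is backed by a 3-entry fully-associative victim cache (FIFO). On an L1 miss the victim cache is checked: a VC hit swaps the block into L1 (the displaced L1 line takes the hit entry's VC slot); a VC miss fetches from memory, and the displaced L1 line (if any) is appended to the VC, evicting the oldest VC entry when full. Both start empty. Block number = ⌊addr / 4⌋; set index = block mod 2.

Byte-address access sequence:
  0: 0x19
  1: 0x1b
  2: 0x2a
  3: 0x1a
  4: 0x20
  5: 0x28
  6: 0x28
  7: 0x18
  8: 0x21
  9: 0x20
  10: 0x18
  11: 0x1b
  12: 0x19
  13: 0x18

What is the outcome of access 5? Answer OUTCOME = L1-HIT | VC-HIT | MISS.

#0 0x19→b6/s0 MISS; vc=[]
#1 0x1b→b6/s0 L1-HIT; vc=[]
#2 0x2a→b10/s0 MISS; vc=[6]
#3 0x1a→b6/s0 VC-HIT; vc=[10]
#4 0x20→b8/s0 MISS; vc=[10,6]
#5 0x28→b10/s0 VC-HIT; vc=[8,6]
#6 0x28→b10/s0 L1-HIT; vc=[8,6]
#7 0x18→b6/s0 VC-HIT; vc=[8,10]
#8 0x21→b8/s0 VC-HIT; vc=[6,10]
#9 0x20→b8/s0 L1-HIT; vc=[6,10]
#10 0x18→b6/s0 VC-HIT; vc=[8,10]
#11 0x1b→b6/s0 L1-HIT; vc=[8,10]
#12 0x19→b6/s0 L1-HIT; vc=[8,10]
#13 0x18→b6/s0 L1-HIT; vc=[8,10]

OUTCOME = VC-HIT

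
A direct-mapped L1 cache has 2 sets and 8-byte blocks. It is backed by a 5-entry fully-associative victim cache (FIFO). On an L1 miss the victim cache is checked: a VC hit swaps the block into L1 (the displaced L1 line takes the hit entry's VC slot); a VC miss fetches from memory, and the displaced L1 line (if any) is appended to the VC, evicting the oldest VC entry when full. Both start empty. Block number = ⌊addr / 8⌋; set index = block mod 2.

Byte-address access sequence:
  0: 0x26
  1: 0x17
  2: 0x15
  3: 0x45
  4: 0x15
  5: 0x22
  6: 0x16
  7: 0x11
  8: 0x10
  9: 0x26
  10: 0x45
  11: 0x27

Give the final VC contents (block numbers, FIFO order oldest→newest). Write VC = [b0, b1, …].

VC = [2, 8]

  [0] addr=0x26 blk=4 s=0: MISS | VC []
  [1] addr=0x17 blk=2 s=0: MISS | VC [4]
  [2] addr=0x15 blk=2 s=0: L1-HIT | VC [4]
  [3] addr=0x45 blk=8 s=0: MISS | VC [4, 2]
  [4] addr=0x15 blk=2 s=0: VC-HIT | VC [4, 8]
  [5] addr=0x22 blk=4 s=0: VC-HIT | VC [2, 8]
  [6] addr=0x16 blk=2 s=0: VC-HIT | VC [4, 8]
  [7] addr=0x11 blk=2 s=0: L1-HIT | VC [4, 8]
  [8] addr=0x10 blk=2 s=0: L1-HIT | VC [4, 8]
  [9] addr=0x26 blk=4 s=0: VC-HIT | VC [2, 8]
  [10] addr=0x45 blk=8 s=0: VC-HIT | VC [2, 4]
  [11] addr=0x27 blk=4 s=0: VC-HIT | VC [2, 8]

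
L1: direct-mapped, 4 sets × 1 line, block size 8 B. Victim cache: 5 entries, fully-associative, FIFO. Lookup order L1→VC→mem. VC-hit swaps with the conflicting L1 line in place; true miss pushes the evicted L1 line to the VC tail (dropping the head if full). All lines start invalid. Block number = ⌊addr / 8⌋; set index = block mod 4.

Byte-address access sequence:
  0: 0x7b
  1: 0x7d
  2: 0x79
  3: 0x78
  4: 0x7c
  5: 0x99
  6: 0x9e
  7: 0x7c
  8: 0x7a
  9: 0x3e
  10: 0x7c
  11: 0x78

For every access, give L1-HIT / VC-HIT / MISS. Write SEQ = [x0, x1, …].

#0 0x7b→b15/s3 MISS; vc=[]
#1 0x7d→b15/s3 L1-HIT; vc=[]
#2 0x79→b15/s3 L1-HIT; vc=[]
#3 0x78→b15/s3 L1-HIT; vc=[]
#4 0x7c→b15/s3 L1-HIT; vc=[]
#5 0x99→b19/s3 MISS; vc=[15]
#6 0x9e→b19/s3 L1-HIT; vc=[15]
#7 0x7c→b15/s3 VC-HIT; vc=[19]
#8 0x7a→b15/s3 L1-HIT; vc=[19]
#9 0x3e→b7/s3 MISS; vc=[19,15]
#10 0x7c→b15/s3 VC-HIT; vc=[19,7]
#11 0x78→b15/s3 L1-HIT; vc=[19,7]

SEQ = [MISS, L1-HIT, L1-HIT, L1-HIT, L1-HIT, MISS, L1-HIT, VC-HIT, L1-HIT, MISS, VC-HIT, L1-HIT]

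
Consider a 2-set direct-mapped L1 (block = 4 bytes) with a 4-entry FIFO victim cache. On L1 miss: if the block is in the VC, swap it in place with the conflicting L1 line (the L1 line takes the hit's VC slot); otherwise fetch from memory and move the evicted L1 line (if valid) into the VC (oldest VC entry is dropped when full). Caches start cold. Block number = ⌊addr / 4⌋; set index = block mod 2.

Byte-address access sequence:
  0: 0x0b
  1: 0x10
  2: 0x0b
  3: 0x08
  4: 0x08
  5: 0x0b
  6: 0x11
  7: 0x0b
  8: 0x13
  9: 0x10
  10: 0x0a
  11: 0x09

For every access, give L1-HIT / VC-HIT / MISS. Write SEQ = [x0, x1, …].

SEQ = [MISS, MISS, VC-HIT, L1-HIT, L1-HIT, L1-HIT, VC-HIT, VC-HIT, VC-HIT, L1-HIT, VC-HIT, L1-HIT]

0: 0xb (blk 2, set 0) → MISS  vc=[]
1: 0x10 (blk 4, set 0) → MISS  vc=[2]
2: 0xb (blk 2, set 0) → VC-HIT  vc=[4]
3: 0x8 (blk 2, set 0) → L1-HIT  vc=[4]
4: 0x8 (blk 2, set 0) → L1-HIT  vc=[4]
5: 0xb (blk 2, set 0) → L1-HIT  vc=[4]
6: 0x11 (blk 4, set 0) → VC-HIT  vc=[2]
7: 0xb (blk 2, set 0) → VC-HIT  vc=[4]
8: 0x13 (blk 4, set 0) → VC-HIT  vc=[2]
9: 0x10 (blk 4, set 0) → L1-HIT  vc=[2]
10: 0xa (blk 2, set 0) → VC-HIT  vc=[4]
11: 0x9 (blk 2, set 0) → L1-HIT  vc=[4]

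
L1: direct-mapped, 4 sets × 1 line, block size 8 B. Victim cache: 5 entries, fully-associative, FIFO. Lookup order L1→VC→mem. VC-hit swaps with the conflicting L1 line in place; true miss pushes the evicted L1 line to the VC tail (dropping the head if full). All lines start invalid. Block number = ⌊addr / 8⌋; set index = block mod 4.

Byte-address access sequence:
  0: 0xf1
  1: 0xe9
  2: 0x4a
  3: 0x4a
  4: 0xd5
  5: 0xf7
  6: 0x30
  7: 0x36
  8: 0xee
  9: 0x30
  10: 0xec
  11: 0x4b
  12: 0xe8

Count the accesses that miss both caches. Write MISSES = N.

MISSES = 5

  [0] addr=0xf1 blk=30 s=2: MISS | VC []
  [1] addr=0xe9 blk=29 s=1: MISS | VC []
  [2] addr=0x4a blk=9 s=1: MISS | VC [29]
  [3] addr=0x4a blk=9 s=1: L1-HIT | VC [29]
  [4] addr=0xd5 blk=26 s=2: MISS | VC [29, 30]
  [5] addr=0xf7 blk=30 s=2: VC-HIT | VC [29, 26]
  [6] addr=0x30 blk=6 s=2: MISS | VC [29, 26, 30]
  [7] addr=0x36 blk=6 s=2: L1-HIT | VC [29, 26, 30]
  [8] addr=0xee blk=29 s=1: VC-HIT | VC [9, 26, 30]
  [9] addr=0x30 blk=6 s=2: L1-HIT | VC [9, 26, 30]
  [10] addr=0xec blk=29 s=1: L1-HIT | VC [9, 26, 30]
  [11] addr=0x4b blk=9 s=1: VC-HIT | VC [29, 26, 30]
  [12] addr=0xe8 blk=29 s=1: VC-HIT | VC [9, 26, 30]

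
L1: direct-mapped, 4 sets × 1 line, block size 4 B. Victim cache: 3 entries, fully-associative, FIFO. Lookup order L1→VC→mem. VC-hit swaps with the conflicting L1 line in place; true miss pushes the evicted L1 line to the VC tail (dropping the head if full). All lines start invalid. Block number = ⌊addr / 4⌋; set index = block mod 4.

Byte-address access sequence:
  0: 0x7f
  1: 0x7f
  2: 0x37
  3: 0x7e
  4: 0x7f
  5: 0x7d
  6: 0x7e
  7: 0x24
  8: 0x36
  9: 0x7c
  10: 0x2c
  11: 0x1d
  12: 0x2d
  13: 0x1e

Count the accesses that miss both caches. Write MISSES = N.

#0 0x7f→b31/s3 MISS; vc=[]
#1 0x7f→b31/s3 L1-HIT; vc=[]
#2 0x37→b13/s1 MISS; vc=[]
#3 0x7e→b31/s3 L1-HIT; vc=[]
#4 0x7f→b31/s3 L1-HIT; vc=[]
#5 0x7d→b31/s3 L1-HIT; vc=[]
#6 0x7e→b31/s3 L1-HIT; vc=[]
#7 0x24→b9/s1 MISS; vc=[13]
#8 0x36→b13/s1 VC-HIT; vc=[9]
#9 0x7c→b31/s3 L1-HIT; vc=[9]
#10 0x2c→b11/s3 MISS; vc=[9,31]
#11 0x1d→b7/s3 MISS; vc=[9,31,11]
#12 0x2d→b11/s3 VC-HIT; vc=[9,31,7]
#13 0x1e→b7/s3 VC-HIT; vc=[9,31,11]

MISSES = 5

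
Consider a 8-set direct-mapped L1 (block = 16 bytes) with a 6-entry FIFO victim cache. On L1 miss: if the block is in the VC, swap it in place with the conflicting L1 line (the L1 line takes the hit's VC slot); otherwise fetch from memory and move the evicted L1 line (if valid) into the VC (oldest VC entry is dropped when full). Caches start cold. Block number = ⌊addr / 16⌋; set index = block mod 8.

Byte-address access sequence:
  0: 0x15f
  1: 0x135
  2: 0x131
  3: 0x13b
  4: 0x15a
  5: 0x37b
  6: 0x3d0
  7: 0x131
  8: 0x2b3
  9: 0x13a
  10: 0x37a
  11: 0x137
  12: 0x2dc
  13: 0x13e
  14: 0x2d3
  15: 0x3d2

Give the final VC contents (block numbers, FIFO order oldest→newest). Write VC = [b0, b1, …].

#0 0x15f→b21/s5 MISS; vc=[]
#1 0x135→b19/s3 MISS; vc=[]
#2 0x131→b19/s3 L1-HIT; vc=[]
#3 0x13b→b19/s3 L1-HIT; vc=[]
#4 0x15a→b21/s5 L1-HIT; vc=[]
#5 0x37b→b55/s7 MISS; vc=[]
#6 0x3d0→b61/s5 MISS; vc=[21]
#7 0x131→b19/s3 L1-HIT; vc=[21]
#8 0x2b3→b43/s3 MISS; vc=[21,19]
#9 0x13a→b19/s3 VC-HIT; vc=[21,43]
#10 0x37a→b55/s7 L1-HIT; vc=[21,43]
#11 0x137→b19/s3 L1-HIT; vc=[21,43]
#12 0x2dc→b45/s5 MISS; vc=[21,43,61]
#13 0x13e→b19/s3 L1-HIT; vc=[21,43,61]
#14 0x2d3→b45/s5 L1-HIT; vc=[21,43,61]
#15 0x3d2→b61/s5 VC-HIT; vc=[21,43,45]

VC = [21, 43, 45]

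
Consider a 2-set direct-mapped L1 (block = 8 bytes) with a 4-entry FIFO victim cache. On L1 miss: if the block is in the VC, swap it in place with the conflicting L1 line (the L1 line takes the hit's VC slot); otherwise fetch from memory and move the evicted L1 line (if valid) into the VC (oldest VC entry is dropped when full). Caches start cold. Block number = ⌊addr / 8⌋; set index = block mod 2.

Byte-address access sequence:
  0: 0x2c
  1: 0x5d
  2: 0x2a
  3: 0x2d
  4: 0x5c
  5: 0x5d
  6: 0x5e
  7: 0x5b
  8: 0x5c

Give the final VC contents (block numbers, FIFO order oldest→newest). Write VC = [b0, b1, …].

#0 0x2c→b5/s1 MISS; vc=[]
#1 0x5d→b11/s1 MISS; vc=[5]
#2 0x2a→b5/s1 VC-HIT; vc=[11]
#3 0x2d→b5/s1 L1-HIT; vc=[11]
#4 0x5c→b11/s1 VC-HIT; vc=[5]
#5 0x5d→b11/s1 L1-HIT; vc=[5]
#6 0x5e→b11/s1 L1-HIT; vc=[5]
#7 0x5b→b11/s1 L1-HIT; vc=[5]
#8 0x5c→b11/s1 L1-HIT; vc=[5]

VC = [5]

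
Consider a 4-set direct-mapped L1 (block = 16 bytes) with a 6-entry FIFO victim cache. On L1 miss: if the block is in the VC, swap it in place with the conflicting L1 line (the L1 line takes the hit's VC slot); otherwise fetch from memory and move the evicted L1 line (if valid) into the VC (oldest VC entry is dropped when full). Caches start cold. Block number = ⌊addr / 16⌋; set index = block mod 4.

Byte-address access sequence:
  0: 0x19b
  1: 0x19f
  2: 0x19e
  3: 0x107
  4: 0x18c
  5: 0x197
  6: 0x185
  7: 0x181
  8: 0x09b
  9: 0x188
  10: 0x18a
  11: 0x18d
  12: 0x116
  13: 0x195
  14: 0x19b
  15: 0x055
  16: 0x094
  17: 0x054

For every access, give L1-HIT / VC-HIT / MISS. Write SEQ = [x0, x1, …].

#0 0x19b→b25/s1 MISS; vc=[]
#1 0x19f→b25/s1 L1-HIT; vc=[]
#2 0x19e→b25/s1 L1-HIT; vc=[]
#3 0x107→b16/s0 MISS; vc=[]
#4 0x18c→b24/s0 MISS; vc=[16]
#5 0x197→b25/s1 L1-HIT; vc=[16]
#6 0x185→b24/s0 L1-HIT; vc=[16]
#7 0x181→b24/s0 L1-HIT; vc=[16]
#8 0x9b→b9/s1 MISS; vc=[16,25]
#9 0x188→b24/s0 L1-HIT; vc=[16,25]
#10 0x18a→b24/s0 L1-HIT; vc=[16,25]
#11 0x18d→b24/s0 L1-HIT; vc=[16,25]
#12 0x116→b17/s1 MISS; vc=[16,25,9]
#13 0x195→b25/s1 VC-HIT; vc=[16,17,9]
#14 0x19b→b25/s1 L1-HIT; vc=[16,17,9]
#15 0x55→b5/s1 MISS; vc=[16,17,9,25]
#16 0x94→b9/s1 VC-HIT; vc=[16,17,5,25]
#17 0x54→b5/s1 VC-HIT; vc=[16,17,9,25]

SEQ = [MISS, L1-HIT, L1-HIT, MISS, MISS, L1-HIT, L1-HIT, L1-HIT, MISS, L1-HIT, L1-HIT, L1-HIT, MISS, VC-HIT, L1-HIT, MISS, VC-HIT, VC-HIT]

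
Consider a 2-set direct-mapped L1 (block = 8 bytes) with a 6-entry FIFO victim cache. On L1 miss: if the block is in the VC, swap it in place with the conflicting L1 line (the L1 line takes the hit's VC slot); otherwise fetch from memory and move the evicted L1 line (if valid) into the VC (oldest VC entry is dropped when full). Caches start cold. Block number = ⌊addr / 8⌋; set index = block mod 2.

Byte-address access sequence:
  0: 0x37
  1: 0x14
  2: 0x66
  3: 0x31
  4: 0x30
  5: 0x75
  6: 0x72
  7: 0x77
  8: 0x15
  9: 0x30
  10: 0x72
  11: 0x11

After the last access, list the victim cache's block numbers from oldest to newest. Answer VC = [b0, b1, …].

VC = [12, 6, 14]

#0 0x37→b6/s0 MISS; vc=[]
#1 0x14→b2/s0 MISS; vc=[6]
#2 0x66→b12/s0 MISS; vc=[6,2]
#3 0x31→b6/s0 VC-HIT; vc=[12,2]
#4 0x30→b6/s0 L1-HIT; vc=[12,2]
#5 0x75→b14/s0 MISS; vc=[12,2,6]
#6 0x72→b14/s0 L1-HIT; vc=[12,2,6]
#7 0x77→b14/s0 L1-HIT; vc=[12,2,6]
#8 0x15→b2/s0 VC-HIT; vc=[12,14,6]
#9 0x30→b6/s0 VC-HIT; vc=[12,14,2]
#10 0x72→b14/s0 VC-HIT; vc=[12,6,2]
#11 0x11→b2/s0 VC-HIT; vc=[12,6,14]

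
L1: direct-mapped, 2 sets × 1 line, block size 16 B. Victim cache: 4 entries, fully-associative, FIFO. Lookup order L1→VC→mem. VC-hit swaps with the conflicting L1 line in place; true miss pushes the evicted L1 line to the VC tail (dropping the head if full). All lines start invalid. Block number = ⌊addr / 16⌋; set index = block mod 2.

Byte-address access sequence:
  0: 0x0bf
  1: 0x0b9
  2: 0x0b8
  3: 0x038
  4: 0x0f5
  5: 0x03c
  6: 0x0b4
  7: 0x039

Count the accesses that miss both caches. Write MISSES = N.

0: 0xbf (blk 11, set 1) → MISS  vc=[]
1: 0xb9 (blk 11, set 1) → L1-HIT  vc=[]
2: 0xb8 (blk 11, set 1) → L1-HIT  vc=[]
3: 0x38 (blk 3, set 1) → MISS  vc=[11]
4: 0xf5 (blk 15, set 1) → MISS  vc=[11, 3]
5: 0x3c (blk 3, set 1) → VC-HIT  vc=[11, 15]
6: 0xb4 (blk 11, set 1) → VC-HIT  vc=[3, 15]
7: 0x39 (blk 3, set 1) → VC-HIT  vc=[11, 15]

MISSES = 3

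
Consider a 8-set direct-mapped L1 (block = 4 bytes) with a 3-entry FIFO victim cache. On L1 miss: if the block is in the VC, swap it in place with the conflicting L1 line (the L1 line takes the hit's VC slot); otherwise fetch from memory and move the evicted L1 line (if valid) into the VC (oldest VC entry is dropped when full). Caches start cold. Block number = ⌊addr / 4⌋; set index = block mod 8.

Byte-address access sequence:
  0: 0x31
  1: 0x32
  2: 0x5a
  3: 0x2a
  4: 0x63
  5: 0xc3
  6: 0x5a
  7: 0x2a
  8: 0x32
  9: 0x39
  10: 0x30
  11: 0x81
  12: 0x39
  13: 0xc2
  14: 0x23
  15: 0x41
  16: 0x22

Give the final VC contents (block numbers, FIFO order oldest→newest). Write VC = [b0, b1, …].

VC = [32, 48, 16]

#0 0x31→b12/s4 MISS; vc=[]
#1 0x32→b12/s4 L1-HIT; vc=[]
#2 0x5a→b22/s6 MISS; vc=[]
#3 0x2a→b10/s2 MISS; vc=[]
#4 0x63→b24/s0 MISS; vc=[]
#5 0xc3→b48/s0 MISS; vc=[24]
#6 0x5a→b22/s6 L1-HIT; vc=[24]
#7 0x2a→b10/s2 L1-HIT; vc=[24]
#8 0x32→b12/s4 L1-HIT; vc=[24]
#9 0x39→b14/s6 MISS; vc=[24,22]
#10 0x30→b12/s4 L1-HIT; vc=[24,22]
#11 0x81→b32/s0 MISS; vc=[24,22,48]
#12 0x39→b14/s6 L1-HIT; vc=[24,22,48]
#13 0xc2→b48/s0 VC-HIT; vc=[24,22,32]
#14 0x23→b8/s0 MISS; vc=[22,32,48]
#15 0x41→b16/s0 MISS; vc=[32,48,8]
#16 0x22→b8/s0 VC-HIT; vc=[32,48,16]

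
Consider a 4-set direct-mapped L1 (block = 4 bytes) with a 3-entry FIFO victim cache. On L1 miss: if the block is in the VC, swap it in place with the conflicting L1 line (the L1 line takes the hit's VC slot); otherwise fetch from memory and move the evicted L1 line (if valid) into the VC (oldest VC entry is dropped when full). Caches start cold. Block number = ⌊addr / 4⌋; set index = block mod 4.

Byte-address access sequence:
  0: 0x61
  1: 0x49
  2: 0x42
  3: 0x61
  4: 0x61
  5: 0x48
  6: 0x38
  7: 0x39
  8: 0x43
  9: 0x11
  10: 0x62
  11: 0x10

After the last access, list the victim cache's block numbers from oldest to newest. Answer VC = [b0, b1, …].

#0 0x61→b24/s0 MISS; vc=[]
#1 0x49→b18/s2 MISS; vc=[]
#2 0x42→b16/s0 MISS; vc=[24]
#3 0x61→b24/s0 VC-HIT; vc=[16]
#4 0x61→b24/s0 L1-HIT; vc=[16]
#5 0x48→b18/s2 L1-HIT; vc=[16]
#6 0x38→b14/s2 MISS; vc=[16,18]
#7 0x39→b14/s2 L1-HIT; vc=[16,18]
#8 0x43→b16/s0 VC-HIT; vc=[24,18]
#9 0x11→b4/s0 MISS; vc=[24,18,16]
#10 0x62→b24/s0 VC-HIT; vc=[4,18,16]
#11 0x10→b4/s0 VC-HIT; vc=[24,18,16]

VC = [24, 18, 16]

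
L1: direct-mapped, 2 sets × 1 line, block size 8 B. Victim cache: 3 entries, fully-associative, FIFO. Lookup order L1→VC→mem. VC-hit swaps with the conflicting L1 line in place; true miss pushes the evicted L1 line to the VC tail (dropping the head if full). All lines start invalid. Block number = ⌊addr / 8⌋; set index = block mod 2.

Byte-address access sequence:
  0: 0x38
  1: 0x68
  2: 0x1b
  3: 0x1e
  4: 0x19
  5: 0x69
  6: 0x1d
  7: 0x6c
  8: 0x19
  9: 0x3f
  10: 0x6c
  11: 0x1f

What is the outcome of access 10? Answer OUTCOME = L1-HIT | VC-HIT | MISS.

OUTCOME = VC-HIT

0: 0x38 (blk 7, set 1) → MISS  vc=[]
1: 0x68 (blk 13, set 1) → MISS  vc=[7]
2: 0x1b (blk 3, set 1) → MISS  vc=[7, 13]
3: 0x1e (blk 3, set 1) → L1-HIT  vc=[7, 13]
4: 0x19 (blk 3, set 1) → L1-HIT  vc=[7, 13]
5: 0x69 (blk 13, set 1) → VC-HIT  vc=[7, 3]
6: 0x1d (blk 3, set 1) → VC-HIT  vc=[7, 13]
7: 0x6c (blk 13, set 1) → VC-HIT  vc=[7, 3]
8: 0x19 (blk 3, set 1) → VC-HIT  vc=[7, 13]
9: 0x3f (blk 7, set 1) → VC-HIT  vc=[3, 13]
10: 0x6c (blk 13, set 1) → VC-HIT  vc=[3, 7]
11: 0x1f (blk 3, set 1) → VC-HIT  vc=[13, 7]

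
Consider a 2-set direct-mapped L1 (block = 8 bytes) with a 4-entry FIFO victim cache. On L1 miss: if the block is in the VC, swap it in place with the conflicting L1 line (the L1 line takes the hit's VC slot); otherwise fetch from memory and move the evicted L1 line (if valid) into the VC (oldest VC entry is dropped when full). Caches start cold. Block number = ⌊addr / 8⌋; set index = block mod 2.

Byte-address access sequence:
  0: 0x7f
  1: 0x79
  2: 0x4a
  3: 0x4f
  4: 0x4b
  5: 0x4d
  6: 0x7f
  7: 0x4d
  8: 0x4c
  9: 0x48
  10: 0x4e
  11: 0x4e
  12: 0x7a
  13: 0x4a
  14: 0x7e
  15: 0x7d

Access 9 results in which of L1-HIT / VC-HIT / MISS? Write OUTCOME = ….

OUTCOME = L1-HIT

  [0] addr=0x7f blk=15 s=1: MISS | VC []
  [1] addr=0x79 blk=15 s=1: L1-HIT | VC []
  [2] addr=0x4a blk=9 s=1: MISS | VC [15]
  [3] addr=0x4f blk=9 s=1: L1-HIT | VC [15]
  [4] addr=0x4b blk=9 s=1: L1-HIT | VC [15]
  [5] addr=0x4d blk=9 s=1: L1-HIT | VC [15]
  [6] addr=0x7f blk=15 s=1: VC-HIT | VC [9]
  [7] addr=0x4d blk=9 s=1: VC-HIT | VC [15]
  [8] addr=0x4c blk=9 s=1: L1-HIT | VC [15]
  [9] addr=0x48 blk=9 s=1: L1-HIT | VC [15]
  [10] addr=0x4e blk=9 s=1: L1-HIT | VC [15]
  [11] addr=0x4e blk=9 s=1: L1-HIT | VC [15]
  [12] addr=0x7a blk=15 s=1: VC-HIT | VC [9]
  [13] addr=0x4a blk=9 s=1: VC-HIT | VC [15]
  [14] addr=0x7e blk=15 s=1: VC-HIT | VC [9]
  [15] addr=0x7d blk=15 s=1: L1-HIT | VC [9]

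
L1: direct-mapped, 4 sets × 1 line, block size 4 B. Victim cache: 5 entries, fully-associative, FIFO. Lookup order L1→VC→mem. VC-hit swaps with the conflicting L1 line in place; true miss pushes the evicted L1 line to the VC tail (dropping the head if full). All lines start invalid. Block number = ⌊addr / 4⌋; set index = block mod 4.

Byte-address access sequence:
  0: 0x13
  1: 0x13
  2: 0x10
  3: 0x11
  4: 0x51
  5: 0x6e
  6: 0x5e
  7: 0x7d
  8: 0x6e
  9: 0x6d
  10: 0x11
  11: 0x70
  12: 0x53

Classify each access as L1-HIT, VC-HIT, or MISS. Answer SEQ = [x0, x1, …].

SEQ = [MISS, L1-HIT, L1-HIT, L1-HIT, MISS, MISS, MISS, MISS, VC-HIT, L1-HIT, VC-HIT, MISS, VC-HIT]

#0 0x13→b4/s0 MISS; vc=[]
#1 0x13→b4/s0 L1-HIT; vc=[]
#2 0x10→b4/s0 L1-HIT; vc=[]
#3 0x11→b4/s0 L1-HIT; vc=[]
#4 0x51→b20/s0 MISS; vc=[4]
#5 0x6e→b27/s3 MISS; vc=[4]
#6 0x5e→b23/s3 MISS; vc=[4,27]
#7 0x7d→b31/s3 MISS; vc=[4,27,23]
#8 0x6e→b27/s3 VC-HIT; vc=[4,31,23]
#9 0x6d→b27/s3 L1-HIT; vc=[4,31,23]
#10 0x11→b4/s0 VC-HIT; vc=[20,31,23]
#11 0x70→b28/s0 MISS; vc=[20,31,23,4]
#12 0x53→b20/s0 VC-HIT; vc=[28,31,23,4]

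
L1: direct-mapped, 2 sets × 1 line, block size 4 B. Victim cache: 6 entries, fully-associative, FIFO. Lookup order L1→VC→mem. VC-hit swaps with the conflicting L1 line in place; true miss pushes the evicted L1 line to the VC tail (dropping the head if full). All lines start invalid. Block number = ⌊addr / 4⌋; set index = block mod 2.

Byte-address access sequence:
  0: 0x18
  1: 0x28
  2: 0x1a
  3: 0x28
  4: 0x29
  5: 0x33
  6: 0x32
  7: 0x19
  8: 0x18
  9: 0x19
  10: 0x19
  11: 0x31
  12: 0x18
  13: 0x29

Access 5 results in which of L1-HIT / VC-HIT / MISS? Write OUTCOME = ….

OUTCOME = MISS

  [0] addr=0x18 blk=6 s=0: MISS | VC []
  [1] addr=0x28 blk=10 s=0: MISS | VC [6]
  [2] addr=0x1a blk=6 s=0: VC-HIT | VC [10]
  [3] addr=0x28 blk=10 s=0: VC-HIT | VC [6]
  [4] addr=0x29 blk=10 s=0: L1-HIT | VC [6]
  [5] addr=0x33 blk=12 s=0: MISS | VC [6, 10]
  [6] addr=0x32 blk=12 s=0: L1-HIT | VC [6, 10]
  [7] addr=0x19 blk=6 s=0: VC-HIT | VC [12, 10]
  [8] addr=0x18 blk=6 s=0: L1-HIT | VC [12, 10]
  [9] addr=0x19 blk=6 s=0: L1-HIT | VC [12, 10]
  [10] addr=0x19 blk=6 s=0: L1-HIT | VC [12, 10]
  [11] addr=0x31 blk=12 s=0: VC-HIT | VC [6, 10]
  [12] addr=0x18 blk=6 s=0: VC-HIT | VC [12, 10]
  [13] addr=0x29 blk=10 s=0: VC-HIT | VC [12, 6]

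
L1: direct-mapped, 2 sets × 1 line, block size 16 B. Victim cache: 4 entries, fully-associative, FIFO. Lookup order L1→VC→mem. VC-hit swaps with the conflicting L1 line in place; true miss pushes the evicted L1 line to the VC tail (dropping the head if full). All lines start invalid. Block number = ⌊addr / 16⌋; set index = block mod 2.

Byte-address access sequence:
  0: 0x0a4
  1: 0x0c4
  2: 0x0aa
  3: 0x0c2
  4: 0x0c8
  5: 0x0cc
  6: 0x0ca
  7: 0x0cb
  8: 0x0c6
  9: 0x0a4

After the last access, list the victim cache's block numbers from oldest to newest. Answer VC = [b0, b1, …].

VC = [12]

  [0] addr=0xa4 blk=10 s=0: MISS | VC []
  [1] addr=0xc4 blk=12 s=0: MISS | VC [10]
  [2] addr=0xaa blk=10 s=0: VC-HIT | VC [12]
  [3] addr=0xc2 blk=12 s=0: VC-HIT | VC [10]
  [4] addr=0xc8 blk=12 s=0: L1-HIT | VC [10]
  [5] addr=0xcc blk=12 s=0: L1-HIT | VC [10]
  [6] addr=0xca blk=12 s=0: L1-HIT | VC [10]
  [7] addr=0xcb blk=12 s=0: L1-HIT | VC [10]
  [8] addr=0xc6 blk=12 s=0: L1-HIT | VC [10]
  [9] addr=0xa4 blk=10 s=0: VC-HIT | VC [12]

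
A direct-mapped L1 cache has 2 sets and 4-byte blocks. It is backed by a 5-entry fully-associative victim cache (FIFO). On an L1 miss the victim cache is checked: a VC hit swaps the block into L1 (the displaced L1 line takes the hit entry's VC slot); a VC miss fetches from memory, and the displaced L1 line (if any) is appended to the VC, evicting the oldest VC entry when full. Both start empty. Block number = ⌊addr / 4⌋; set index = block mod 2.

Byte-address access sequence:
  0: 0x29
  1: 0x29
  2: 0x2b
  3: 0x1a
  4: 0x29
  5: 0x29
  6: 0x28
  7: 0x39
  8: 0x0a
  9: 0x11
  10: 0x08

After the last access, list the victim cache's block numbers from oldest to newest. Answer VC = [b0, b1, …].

VC = [6, 10, 14, 4]

#0 0x29→b10/s0 MISS; vc=[]
#1 0x29→b10/s0 L1-HIT; vc=[]
#2 0x2b→b10/s0 L1-HIT; vc=[]
#3 0x1a→b6/s0 MISS; vc=[10]
#4 0x29→b10/s0 VC-HIT; vc=[6]
#5 0x29→b10/s0 L1-HIT; vc=[6]
#6 0x28→b10/s0 L1-HIT; vc=[6]
#7 0x39→b14/s0 MISS; vc=[6,10]
#8 0xa→b2/s0 MISS; vc=[6,10,14]
#9 0x11→b4/s0 MISS; vc=[6,10,14,2]
#10 0x8→b2/s0 VC-HIT; vc=[6,10,14,4]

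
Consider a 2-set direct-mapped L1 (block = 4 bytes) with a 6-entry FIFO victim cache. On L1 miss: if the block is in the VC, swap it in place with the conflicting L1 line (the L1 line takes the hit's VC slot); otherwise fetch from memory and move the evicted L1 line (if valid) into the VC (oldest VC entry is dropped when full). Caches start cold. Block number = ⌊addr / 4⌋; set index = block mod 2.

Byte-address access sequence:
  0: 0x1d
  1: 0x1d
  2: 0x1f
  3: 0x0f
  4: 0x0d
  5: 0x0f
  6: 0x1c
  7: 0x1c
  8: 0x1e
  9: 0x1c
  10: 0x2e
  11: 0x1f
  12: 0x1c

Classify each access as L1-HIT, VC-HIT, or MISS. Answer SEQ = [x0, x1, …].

#0 0x1d→b7/s1 MISS; vc=[]
#1 0x1d→b7/s1 L1-HIT; vc=[]
#2 0x1f→b7/s1 L1-HIT; vc=[]
#3 0xf→b3/s1 MISS; vc=[7]
#4 0xd→b3/s1 L1-HIT; vc=[7]
#5 0xf→b3/s1 L1-HIT; vc=[7]
#6 0x1c→b7/s1 VC-HIT; vc=[3]
#7 0x1c→b7/s1 L1-HIT; vc=[3]
#8 0x1e→b7/s1 L1-HIT; vc=[3]
#9 0x1c→b7/s1 L1-HIT; vc=[3]
#10 0x2e→b11/s1 MISS; vc=[3,7]
#11 0x1f→b7/s1 VC-HIT; vc=[3,11]
#12 0x1c→b7/s1 L1-HIT; vc=[3,11]

SEQ = [MISS, L1-HIT, L1-HIT, MISS, L1-HIT, L1-HIT, VC-HIT, L1-HIT, L1-HIT, L1-HIT, MISS, VC-HIT, L1-HIT]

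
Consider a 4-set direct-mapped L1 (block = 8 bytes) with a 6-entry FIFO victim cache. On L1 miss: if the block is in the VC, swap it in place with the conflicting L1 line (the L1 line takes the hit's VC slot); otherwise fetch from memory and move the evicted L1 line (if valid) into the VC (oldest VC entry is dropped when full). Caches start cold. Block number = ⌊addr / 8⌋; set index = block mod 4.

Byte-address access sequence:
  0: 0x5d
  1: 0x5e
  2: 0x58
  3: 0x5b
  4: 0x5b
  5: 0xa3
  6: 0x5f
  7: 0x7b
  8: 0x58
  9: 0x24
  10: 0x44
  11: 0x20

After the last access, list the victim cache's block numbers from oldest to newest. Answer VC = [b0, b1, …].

VC = [15, 20, 8]

#0 0x5d→b11/s3 MISS; vc=[]
#1 0x5e→b11/s3 L1-HIT; vc=[]
#2 0x58→b11/s3 L1-HIT; vc=[]
#3 0x5b→b11/s3 L1-HIT; vc=[]
#4 0x5b→b11/s3 L1-HIT; vc=[]
#5 0xa3→b20/s0 MISS; vc=[]
#6 0x5f→b11/s3 L1-HIT; vc=[]
#7 0x7b→b15/s3 MISS; vc=[11]
#8 0x58→b11/s3 VC-HIT; vc=[15]
#9 0x24→b4/s0 MISS; vc=[15,20]
#10 0x44→b8/s0 MISS; vc=[15,20,4]
#11 0x20→b4/s0 VC-HIT; vc=[15,20,8]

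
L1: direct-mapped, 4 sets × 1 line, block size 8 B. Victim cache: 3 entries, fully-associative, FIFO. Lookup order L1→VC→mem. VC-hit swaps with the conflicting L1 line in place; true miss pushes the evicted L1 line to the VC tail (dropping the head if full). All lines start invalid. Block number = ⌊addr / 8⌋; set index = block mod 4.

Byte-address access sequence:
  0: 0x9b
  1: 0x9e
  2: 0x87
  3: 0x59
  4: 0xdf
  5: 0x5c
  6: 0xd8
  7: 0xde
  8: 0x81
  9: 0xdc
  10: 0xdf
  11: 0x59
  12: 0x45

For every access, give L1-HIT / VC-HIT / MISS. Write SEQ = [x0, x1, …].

0: 0x9b (blk 19, set 3) → MISS  vc=[]
1: 0x9e (blk 19, set 3) → L1-HIT  vc=[]
2: 0x87 (blk 16, set 0) → MISS  vc=[]
3: 0x59 (blk 11, set 3) → MISS  vc=[19]
4: 0xdf (blk 27, set 3) → MISS  vc=[19, 11]
5: 0x5c (blk 11, set 3) → VC-HIT  vc=[19, 27]
6: 0xd8 (blk 27, set 3) → VC-HIT  vc=[19, 11]
7: 0xde (blk 27, set 3) → L1-HIT  vc=[19, 11]
8: 0x81 (blk 16, set 0) → L1-HIT  vc=[19, 11]
9: 0xdc (blk 27, set 3) → L1-HIT  vc=[19, 11]
10: 0xdf (blk 27, set 3) → L1-HIT  vc=[19, 11]
11: 0x59 (blk 11, set 3) → VC-HIT  vc=[19, 27]
12: 0x45 (blk 8, set 0) → MISS  vc=[19, 27, 16]

SEQ = [MISS, L1-HIT, MISS, MISS, MISS, VC-HIT, VC-HIT, L1-HIT, L1-HIT, L1-HIT, L1-HIT, VC-HIT, MISS]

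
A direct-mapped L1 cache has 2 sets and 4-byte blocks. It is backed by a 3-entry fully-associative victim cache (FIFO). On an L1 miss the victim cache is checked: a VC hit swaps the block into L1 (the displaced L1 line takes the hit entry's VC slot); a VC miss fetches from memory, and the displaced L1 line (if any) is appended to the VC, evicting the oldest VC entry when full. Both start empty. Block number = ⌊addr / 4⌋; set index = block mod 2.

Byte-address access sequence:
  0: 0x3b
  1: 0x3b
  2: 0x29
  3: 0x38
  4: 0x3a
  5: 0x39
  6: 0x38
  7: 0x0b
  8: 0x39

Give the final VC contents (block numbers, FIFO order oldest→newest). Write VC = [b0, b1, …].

#0 0x3b→b14/s0 MISS; vc=[]
#1 0x3b→b14/s0 L1-HIT; vc=[]
#2 0x29→b10/s0 MISS; vc=[14]
#3 0x38→b14/s0 VC-HIT; vc=[10]
#4 0x3a→b14/s0 L1-HIT; vc=[10]
#5 0x39→b14/s0 L1-HIT; vc=[10]
#6 0x38→b14/s0 L1-HIT; vc=[10]
#7 0xb→b2/s0 MISS; vc=[10,14]
#8 0x39→b14/s0 VC-HIT; vc=[10,2]

VC = [10, 2]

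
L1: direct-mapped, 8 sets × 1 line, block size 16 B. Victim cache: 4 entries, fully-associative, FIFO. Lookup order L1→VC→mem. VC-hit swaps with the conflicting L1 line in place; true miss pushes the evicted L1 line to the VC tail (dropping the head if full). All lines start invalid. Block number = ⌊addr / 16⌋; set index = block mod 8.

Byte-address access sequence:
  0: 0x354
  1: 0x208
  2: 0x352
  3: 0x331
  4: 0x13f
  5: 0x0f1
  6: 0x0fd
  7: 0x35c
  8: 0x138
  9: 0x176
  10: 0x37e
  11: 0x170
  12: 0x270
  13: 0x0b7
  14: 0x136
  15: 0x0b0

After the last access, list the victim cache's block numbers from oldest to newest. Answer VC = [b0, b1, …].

VC = [15, 55, 23, 19]

  [0] addr=0x354 blk=53 s=5: MISS | VC []
  [1] addr=0x208 blk=32 s=0: MISS | VC []
  [2] addr=0x352 blk=53 s=5: L1-HIT | VC []
  [3] addr=0x331 blk=51 s=3: MISS | VC []
  [4] addr=0x13f blk=19 s=3: MISS | VC [51]
  [5] addr=0xf1 blk=15 s=7: MISS | VC [51]
  [6] addr=0xfd blk=15 s=7: L1-HIT | VC [51]
  [7] addr=0x35c blk=53 s=5: L1-HIT | VC [51]
  [8] addr=0x138 blk=19 s=3: L1-HIT | VC [51]
  [9] addr=0x176 blk=23 s=7: MISS | VC [51, 15]
  [10] addr=0x37e blk=55 s=7: MISS | VC [51, 15, 23]
  [11] addr=0x170 blk=23 s=7: VC-HIT | VC [51, 15, 55]
  [12] addr=0x270 blk=39 s=7: MISS | VC [51, 15, 55, 23]
  [13] addr=0xb7 blk=11 s=3: MISS | VC [15, 55, 23, 19]
  [14] addr=0x136 blk=19 s=3: VC-HIT | VC [15, 55, 23, 11]
  [15] addr=0xb0 blk=11 s=3: VC-HIT | VC [15, 55, 23, 19]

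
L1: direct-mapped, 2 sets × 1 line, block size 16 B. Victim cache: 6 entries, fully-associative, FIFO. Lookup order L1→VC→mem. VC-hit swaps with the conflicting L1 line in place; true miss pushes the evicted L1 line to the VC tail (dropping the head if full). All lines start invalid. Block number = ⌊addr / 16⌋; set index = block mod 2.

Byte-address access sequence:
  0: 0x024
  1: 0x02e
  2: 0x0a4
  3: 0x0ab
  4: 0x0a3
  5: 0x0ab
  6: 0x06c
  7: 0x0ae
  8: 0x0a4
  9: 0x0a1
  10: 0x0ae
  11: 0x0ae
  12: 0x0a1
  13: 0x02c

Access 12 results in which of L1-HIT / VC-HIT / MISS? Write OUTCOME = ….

0: 0x24 (blk 2, set 0) → MISS  vc=[]
1: 0x2e (blk 2, set 0) → L1-HIT  vc=[]
2: 0xa4 (blk 10, set 0) → MISS  vc=[2]
3: 0xab (blk 10, set 0) → L1-HIT  vc=[2]
4: 0xa3 (blk 10, set 0) → L1-HIT  vc=[2]
5: 0xab (blk 10, set 0) → L1-HIT  vc=[2]
6: 0x6c (blk 6, set 0) → MISS  vc=[2, 10]
7: 0xae (blk 10, set 0) → VC-HIT  vc=[2, 6]
8: 0xa4 (blk 10, set 0) → L1-HIT  vc=[2, 6]
9: 0xa1 (blk 10, set 0) → L1-HIT  vc=[2, 6]
10: 0xae (blk 10, set 0) → L1-HIT  vc=[2, 6]
11: 0xae (blk 10, set 0) → L1-HIT  vc=[2, 6]
12: 0xa1 (blk 10, set 0) → L1-HIT  vc=[2, 6]
13: 0x2c (blk 2, set 0) → VC-HIT  vc=[10, 6]

OUTCOME = L1-HIT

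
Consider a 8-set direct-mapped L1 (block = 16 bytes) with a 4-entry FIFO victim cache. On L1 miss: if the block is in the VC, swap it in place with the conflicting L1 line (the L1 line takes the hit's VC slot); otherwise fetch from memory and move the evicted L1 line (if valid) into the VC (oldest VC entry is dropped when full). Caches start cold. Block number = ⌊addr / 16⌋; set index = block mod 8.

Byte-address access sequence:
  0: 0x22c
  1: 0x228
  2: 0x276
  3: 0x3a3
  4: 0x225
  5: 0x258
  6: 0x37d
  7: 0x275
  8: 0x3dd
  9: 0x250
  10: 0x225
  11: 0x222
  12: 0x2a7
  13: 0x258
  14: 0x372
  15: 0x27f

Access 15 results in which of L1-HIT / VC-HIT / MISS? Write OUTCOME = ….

0: 0x22c (blk 34, set 2) → MISS  vc=[]
1: 0x228 (blk 34, set 2) → L1-HIT  vc=[]
2: 0x276 (blk 39, set 7) → MISS  vc=[]
3: 0x3a3 (blk 58, set 2) → MISS  vc=[34]
4: 0x225 (blk 34, set 2) → VC-HIT  vc=[58]
5: 0x258 (blk 37, set 5) → MISS  vc=[58]
6: 0x37d (blk 55, set 7) → MISS  vc=[58, 39]
7: 0x275 (blk 39, set 7) → VC-HIT  vc=[58, 55]
8: 0x3dd (blk 61, set 5) → MISS  vc=[58, 55, 37]
9: 0x250 (blk 37, set 5) → VC-HIT  vc=[58, 55, 61]
10: 0x225 (blk 34, set 2) → L1-HIT  vc=[58, 55, 61]
11: 0x222 (blk 34, set 2) → L1-HIT  vc=[58, 55, 61]
12: 0x2a7 (blk 42, set 2) → MISS  vc=[58, 55, 61, 34]
13: 0x258 (blk 37, set 5) → L1-HIT  vc=[58, 55, 61, 34]
14: 0x372 (blk 55, set 7) → VC-HIT  vc=[58, 39, 61, 34]
15: 0x27f (blk 39, set 7) → VC-HIT  vc=[58, 55, 61, 34]

OUTCOME = VC-HIT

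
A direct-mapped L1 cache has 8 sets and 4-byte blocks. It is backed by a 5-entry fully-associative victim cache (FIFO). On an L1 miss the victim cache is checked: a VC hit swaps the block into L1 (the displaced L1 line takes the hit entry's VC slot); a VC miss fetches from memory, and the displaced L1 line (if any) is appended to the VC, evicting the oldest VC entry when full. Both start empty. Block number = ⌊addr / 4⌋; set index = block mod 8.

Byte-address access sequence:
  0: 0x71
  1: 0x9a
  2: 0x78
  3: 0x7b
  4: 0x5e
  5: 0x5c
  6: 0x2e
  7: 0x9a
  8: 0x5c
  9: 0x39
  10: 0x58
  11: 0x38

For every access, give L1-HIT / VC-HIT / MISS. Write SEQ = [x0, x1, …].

SEQ = [MISS, MISS, MISS, L1-HIT, MISS, L1-HIT, MISS, VC-HIT, L1-HIT, MISS, MISS, VC-HIT]

#0 0x71→b28/s4 MISS; vc=[]
#1 0x9a→b38/s6 MISS; vc=[]
#2 0x78→b30/s6 MISS; vc=[38]
#3 0x7b→b30/s6 L1-HIT; vc=[38]
#4 0x5e→b23/s7 MISS; vc=[38]
#5 0x5c→b23/s7 L1-HIT; vc=[38]
#6 0x2e→b11/s3 MISS; vc=[38]
#7 0x9a→b38/s6 VC-HIT; vc=[30]
#8 0x5c→b23/s7 L1-HIT; vc=[30]
#9 0x39→b14/s6 MISS; vc=[30,38]
#10 0x58→b22/s6 MISS; vc=[30,38,14]
#11 0x38→b14/s6 VC-HIT; vc=[30,38,22]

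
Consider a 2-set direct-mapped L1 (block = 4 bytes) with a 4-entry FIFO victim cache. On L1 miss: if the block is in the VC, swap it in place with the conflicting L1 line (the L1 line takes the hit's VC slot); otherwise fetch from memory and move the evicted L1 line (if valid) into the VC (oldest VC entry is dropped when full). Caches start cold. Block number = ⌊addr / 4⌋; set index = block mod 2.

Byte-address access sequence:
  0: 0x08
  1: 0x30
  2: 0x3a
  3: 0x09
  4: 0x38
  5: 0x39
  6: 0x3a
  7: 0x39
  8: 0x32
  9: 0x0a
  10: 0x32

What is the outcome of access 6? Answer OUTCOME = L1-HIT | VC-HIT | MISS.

OUTCOME = L1-HIT

0: 0x8 (blk 2, set 0) → MISS  vc=[]
1: 0x30 (blk 12, set 0) → MISS  vc=[2]
2: 0x3a (blk 14, set 0) → MISS  vc=[2, 12]
3: 0x9 (blk 2, set 0) → VC-HIT  vc=[14, 12]
4: 0x38 (blk 14, set 0) → VC-HIT  vc=[2, 12]
5: 0x39 (blk 14, set 0) → L1-HIT  vc=[2, 12]
6: 0x3a (blk 14, set 0) → L1-HIT  vc=[2, 12]
7: 0x39 (blk 14, set 0) → L1-HIT  vc=[2, 12]
8: 0x32 (blk 12, set 0) → VC-HIT  vc=[2, 14]
9: 0xa (blk 2, set 0) → VC-HIT  vc=[12, 14]
10: 0x32 (blk 12, set 0) → VC-HIT  vc=[2, 14]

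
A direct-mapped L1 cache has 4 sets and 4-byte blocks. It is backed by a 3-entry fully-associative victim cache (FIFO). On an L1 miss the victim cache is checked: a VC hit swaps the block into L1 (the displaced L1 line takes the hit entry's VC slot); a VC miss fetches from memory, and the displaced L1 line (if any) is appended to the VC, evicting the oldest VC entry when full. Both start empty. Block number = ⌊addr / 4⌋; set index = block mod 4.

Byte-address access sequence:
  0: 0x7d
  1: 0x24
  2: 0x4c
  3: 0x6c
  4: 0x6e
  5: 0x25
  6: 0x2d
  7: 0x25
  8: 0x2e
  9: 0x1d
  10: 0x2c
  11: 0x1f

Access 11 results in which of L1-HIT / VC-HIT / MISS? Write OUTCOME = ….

OUTCOME = VC-HIT

0: 0x7d (blk 31, set 3) → MISS  vc=[]
1: 0x24 (blk 9, set 1) → MISS  vc=[]
2: 0x4c (blk 19, set 3) → MISS  vc=[31]
3: 0x6c (blk 27, set 3) → MISS  vc=[31, 19]
4: 0x6e (blk 27, set 3) → L1-HIT  vc=[31, 19]
5: 0x25 (blk 9, set 1) → L1-HIT  vc=[31, 19]
6: 0x2d (blk 11, set 3) → MISS  vc=[31, 19, 27]
7: 0x25 (blk 9, set 1) → L1-HIT  vc=[31, 19, 27]
8: 0x2e (blk 11, set 3) → L1-HIT  vc=[31, 19, 27]
9: 0x1d (blk 7, set 3) → MISS  vc=[19, 27, 11]
10: 0x2c (blk 11, set 3) → VC-HIT  vc=[19, 27, 7]
11: 0x1f (blk 7, set 3) → VC-HIT  vc=[19, 27, 11]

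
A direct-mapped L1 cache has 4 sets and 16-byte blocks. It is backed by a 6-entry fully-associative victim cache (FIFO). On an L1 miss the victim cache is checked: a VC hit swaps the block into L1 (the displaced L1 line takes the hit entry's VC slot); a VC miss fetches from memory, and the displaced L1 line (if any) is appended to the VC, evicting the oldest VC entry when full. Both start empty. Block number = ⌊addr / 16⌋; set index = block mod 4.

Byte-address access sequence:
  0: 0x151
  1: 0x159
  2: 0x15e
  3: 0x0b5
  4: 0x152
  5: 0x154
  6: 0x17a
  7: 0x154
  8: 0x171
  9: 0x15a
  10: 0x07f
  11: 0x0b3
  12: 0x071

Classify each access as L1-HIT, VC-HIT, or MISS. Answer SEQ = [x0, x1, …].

SEQ = [MISS, L1-HIT, L1-HIT, MISS, L1-HIT, L1-HIT, MISS, L1-HIT, L1-HIT, L1-HIT, MISS, VC-HIT, VC-HIT]

#0 0x151→b21/s1 MISS; vc=[]
#1 0x159→b21/s1 L1-HIT; vc=[]
#2 0x15e→b21/s1 L1-HIT; vc=[]
#3 0xb5→b11/s3 MISS; vc=[]
#4 0x152→b21/s1 L1-HIT; vc=[]
#5 0x154→b21/s1 L1-HIT; vc=[]
#6 0x17a→b23/s3 MISS; vc=[11]
#7 0x154→b21/s1 L1-HIT; vc=[11]
#8 0x171→b23/s3 L1-HIT; vc=[11]
#9 0x15a→b21/s1 L1-HIT; vc=[11]
#10 0x7f→b7/s3 MISS; vc=[11,23]
#11 0xb3→b11/s3 VC-HIT; vc=[7,23]
#12 0x71→b7/s3 VC-HIT; vc=[11,23]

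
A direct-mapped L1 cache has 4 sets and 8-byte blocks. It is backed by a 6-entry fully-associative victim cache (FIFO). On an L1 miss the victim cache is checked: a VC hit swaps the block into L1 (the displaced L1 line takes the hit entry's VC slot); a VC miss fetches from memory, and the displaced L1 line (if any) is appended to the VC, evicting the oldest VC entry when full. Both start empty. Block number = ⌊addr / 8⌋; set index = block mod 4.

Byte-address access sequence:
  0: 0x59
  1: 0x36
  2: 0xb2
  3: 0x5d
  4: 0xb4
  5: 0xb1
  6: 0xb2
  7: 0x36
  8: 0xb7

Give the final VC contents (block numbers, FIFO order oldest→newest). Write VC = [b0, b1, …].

VC = [6]

  [0] addr=0x59 blk=11 s=3: MISS | VC []
  [1] addr=0x36 blk=6 s=2: MISS | VC []
  [2] addr=0xb2 blk=22 s=2: MISS | VC [6]
  [3] addr=0x5d blk=11 s=3: L1-HIT | VC [6]
  [4] addr=0xb4 blk=22 s=2: L1-HIT | VC [6]
  [5] addr=0xb1 blk=22 s=2: L1-HIT | VC [6]
  [6] addr=0xb2 blk=22 s=2: L1-HIT | VC [6]
  [7] addr=0x36 blk=6 s=2: VC-HIT | VC [22]
  [8] addr=0xb7 blk=22 s=2: VC-HIT | VC [6]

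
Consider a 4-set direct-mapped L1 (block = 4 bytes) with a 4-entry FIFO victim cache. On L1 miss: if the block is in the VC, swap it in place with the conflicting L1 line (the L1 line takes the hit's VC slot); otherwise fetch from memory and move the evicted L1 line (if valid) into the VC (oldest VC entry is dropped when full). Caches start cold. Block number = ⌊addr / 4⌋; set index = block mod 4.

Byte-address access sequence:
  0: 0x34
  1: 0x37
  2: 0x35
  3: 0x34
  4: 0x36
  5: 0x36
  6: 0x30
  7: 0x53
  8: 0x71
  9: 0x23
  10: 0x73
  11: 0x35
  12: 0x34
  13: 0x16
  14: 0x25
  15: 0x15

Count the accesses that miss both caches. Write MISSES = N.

MISSES = 7

  [0] addr=0x34 blk=13 s=1: MISS | VC []
  [1] addr=0x37 blk=13 s=1: L1-HIT | VC []
  [2] addr=0x35 blk=13 s=1: L1-HIT | VC []
  [3] addr=0x34 blk=13 s=1: L1-HIT | VC []
  [4] addr=0x36 blk=13 s=1: L1-HIT | VC []
  [5] addr=0x36 blk=13 s=1: L1-HIT | VC []
  [6] addr=0x30 blk=12 s=0: MISS | VC []
  [7] addr=0x53 blk=20 s=0: MISS | VC [12]
  [8] addr=0x71 blk=28 s=0: MISS | VC [12, 20]
  [9] addr=0x23 blk=8 s=0: MISS | VC [12, 20, 28]
  [10] addr=0x73 blk=28 s=0: VC-HIT | VC [12, 20, 8]
  [11] addr=0x35 blk=13 s=1: L1-HIT | VC [12, 20, 8]
  [12] addr=0x34 blk=13 s=1: L1-HIT | VC [12, 20, 8]
  [13] addr=0x16 blk=5 s=1: MISS | VC [12, 20, 8, 13]
  [14] addr=0x25 blk=9 s=1: MISS | VC [20, 8, 13, 5]
  [15] addr=0x15 blk=5 s=1: VC-HIT | VC [20, 8, 13, 9]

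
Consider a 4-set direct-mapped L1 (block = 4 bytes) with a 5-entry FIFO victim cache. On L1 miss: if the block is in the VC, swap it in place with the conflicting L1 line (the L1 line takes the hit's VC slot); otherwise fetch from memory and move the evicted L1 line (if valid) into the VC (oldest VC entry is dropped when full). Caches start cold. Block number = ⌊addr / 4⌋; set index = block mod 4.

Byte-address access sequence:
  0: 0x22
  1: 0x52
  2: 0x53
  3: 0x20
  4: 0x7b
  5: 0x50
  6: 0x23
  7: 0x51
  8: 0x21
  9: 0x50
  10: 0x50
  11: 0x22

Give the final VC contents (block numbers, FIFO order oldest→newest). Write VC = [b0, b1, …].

0: 0x22 (blk 8, set 0) → MISS  vc=[]
1: 0x52 (blk 20, set 0) → MISS  vc=[8]
2: 0x53 (blk 20, set 0) → L1-HIT  vc=[8]
3: 0x20 (blk 8, set 0) → VC-HIT  vc=[20]
4: 0x7b (blk 30, set 2) → MISS  vc=[20]
5: 0x50 (blk 20, set 0) → VC-HIT  vc=[8]
6: 0x23 (blk 8, set 0) → VC-HIT  vc=[20]
7: 0x51 (blk 20, set 0) → VC-HIT  vc=[8]
8: 0x21 (blk 8, set 0) → VC-HIT  vc=[20]
9: 0x50 (blk 20, set 0) → VC-HIT  vc=[8]
10: 0x50 (blk 20, set 0) → L1-HIT  vc=[8]
11: 0x22 (blk 8, set 0) → VC-HIT  vc=[20]

VC = [20]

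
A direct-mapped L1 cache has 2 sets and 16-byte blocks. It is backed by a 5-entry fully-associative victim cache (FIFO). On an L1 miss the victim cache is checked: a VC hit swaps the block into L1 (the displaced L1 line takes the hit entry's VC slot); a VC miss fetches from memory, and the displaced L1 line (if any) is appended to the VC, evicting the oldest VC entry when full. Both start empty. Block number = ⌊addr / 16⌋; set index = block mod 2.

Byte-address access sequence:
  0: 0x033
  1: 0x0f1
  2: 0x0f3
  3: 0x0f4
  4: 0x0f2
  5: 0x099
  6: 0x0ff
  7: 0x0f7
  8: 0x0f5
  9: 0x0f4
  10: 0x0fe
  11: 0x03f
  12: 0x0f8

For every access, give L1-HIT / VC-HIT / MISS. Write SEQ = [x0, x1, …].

SEQ = [MISS, MISS, L1-HIT, L1-HIT, L1-HIT, MISS, VC-HIT, L1-HIT, L1-HIT, L1-HIT, L1-HIT, VC-HIT, VC-HIT]

0: 0x33 (blk 3, set 1) → MISS  vc=[]
1: 0xf1 (blk 15, set 1) → MISS  vc=[3]
2: 0xf3 (blk 15, set 1) → L1-HIT  vc=[3]
3: 0xf4 (blk 15, set 1) → L1-HIT  vc=[3]
4: 0xf2 (blk 15, set 1) → L1-HIT  vc=[3]
5: 0x99 (blk 9, set 1) → MISS  vc=[3, 15]
6: 0xff (blk 15, set 1) → VC-HIT  vc=[3, 9]
7: 0xf7 (blk 15, set 1) → L1-HIT  vc=[3, 9]
8: 0xf5 (blk 15, set 1) → L1-HIT  vc=[3, 9]
9: 0xf4 (blk 15, set 1) → L1-HIT  vc=[3, 9]
10: 0xfe (blk 15, set 1) → L1-HIT  vc=[3, 9]
11: 0x3f (blk 3, set 1) → VC-HIT  vc=[15, 9]
12: 0xf8 (blk 15, set 1) → VC-HIT  vc=[3, 9]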